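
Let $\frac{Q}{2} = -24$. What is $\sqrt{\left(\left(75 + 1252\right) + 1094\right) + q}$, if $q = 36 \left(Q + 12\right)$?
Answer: $15 \sqrt{5} \approx 33.541$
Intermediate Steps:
$Q = -48$ ($Q = 2 \left(-24\right) = -48$)
$q = -1296$ ($q = 36 \left(-48 + 12\right) = 36 \left(-36\right) = -1296$)
$\sqrt{\left(\left(75 + 1252\right) + 1094\right) + q} = \sqrt{\left(\left(75 + 1252\right) + 1094\right) - 1296} = \sqrt{\left(1327 + 1094\right) - 1296} = \sqrt{2421 - 1296} = \sqrt{1125} = 15 \sqrt{5}$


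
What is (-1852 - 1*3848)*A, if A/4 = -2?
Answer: 45600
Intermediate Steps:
A = -8 (A = 4*(-2) = -8)
(-1852 - 1*3848)*A = (-1852 - 1*3848)*(-8) = (-1852 - 3848)*(-8) = -5700*(-8) = 45600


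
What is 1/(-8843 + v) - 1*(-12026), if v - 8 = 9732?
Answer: 10787323/897 ≈ 12026.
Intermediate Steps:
v = 9740 (v = 8 + 9732 = 9740)
1/(-8843 + v) - 1*(-12026) = 1/(-8843 + 9740) - 1*(-12026) = 1/897 + 12026 = 10787323/897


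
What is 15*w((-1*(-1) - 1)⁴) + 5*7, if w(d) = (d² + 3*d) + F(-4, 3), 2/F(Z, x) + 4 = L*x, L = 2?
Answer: 50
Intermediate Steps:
F(Z, x) = 2/(-4 + 2*x)
w(d) = 1 + d² + 3*d (w(d) = (d² + 3*d) + 1/(-2 + 3) = (d² + 3*d) + 1/1 = (d² + 3*d) + 1 = 1 + d² + 3*d)
15*w((-1*(-1) - 1)⁴) + 5*7 = 15*(1 + ((-1*(-1) - 1)⁴)² + 3*(-1*(-1) - 1)⁴) + 5*7 = 15*(1 + ((1 - 1)⁴)² + 3*(1 - 1)⁴) + 35 = 15*(1 + (0⁴)² + 3*0⁴) + 35 = 15*(1 + 0² + 3*0) + 35 = 15*(1 + 0 + 0) + 35 = 15*1 + 35 = 15 + 35 = 50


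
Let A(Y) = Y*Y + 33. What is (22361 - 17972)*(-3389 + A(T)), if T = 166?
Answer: 106213800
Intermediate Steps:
A(Y) = 33 + Y² (A(Y) = Y² + 33 = 33 + Y²)
(22361 - 17972)*(-3389 + A(T)) = (22361 - 17972)*(-3389 + (33 + 166²)) = 4389*(-3389 + (33 + 27556)) = 4389*(-3389 + 27589) = 4389*24200 = 106213800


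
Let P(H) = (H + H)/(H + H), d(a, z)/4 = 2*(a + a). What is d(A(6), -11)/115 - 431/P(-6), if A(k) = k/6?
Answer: -49549/115 ≈ -430.86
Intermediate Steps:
A(k) = k/6 (A(k) = k*(1/6) = k/6)
d(a, z) = 16*a (d(a, z) = 4*(2*(a + a)) = 4*(2*(2*a)) = 4*(4*a) = 16*a)
P(H) = 1 (P(H) = (2*H)/((2*H)) = (2*H)*(1/(2*H)) = 1)
d(A(6), -11)/115 - 431/P(-6) = (16*((1/6)*6))/115 - 431/1 = (16*1)*(1/115) - 431*1 = 16*(1/115) - 431 = 16/115 - 431 = -49549/115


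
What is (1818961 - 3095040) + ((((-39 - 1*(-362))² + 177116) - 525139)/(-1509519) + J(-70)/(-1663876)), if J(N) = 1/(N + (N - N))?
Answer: -20395877873302529611/15983242772280 ≈ -1.2761e+6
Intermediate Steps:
J(N) = 1/N (J(N) = 1/(N + 0) = 1/N)
(1818961 - 3095040) + ((((-39 - 1*(-362))² + 177116) - 525139)/(-1509519) + J(-70)/(-1663876)) = (1818961 - 3095040) + ((((-39 - 1*(-362))² + 177116) - 525139)/(-1509519) + 1/(-70*(-1663876))) = -1276079 + ((((-39 + 362)² + 177116) - 525139)*(-1/1509519) - 1/70*(-1/1663876)) = -1276079 + (((323² + 177116) - 525139)*(-1/1509519) + 1/116471320) = -1276079 + (((104329 + 177116) - 525139)*(-1/1509519) + 1/116471320) = -1276079 + ((281445 - 525139)*(-1/1509519) + 1/116471320) = -1276079 + (-243694*(-1/1509519) + 1/116471320) = -1276079 + (22154/137229 + 1/116471320) = -1276079 + 2580305760509/15983242772280 = -20395877873302529611/15983242772280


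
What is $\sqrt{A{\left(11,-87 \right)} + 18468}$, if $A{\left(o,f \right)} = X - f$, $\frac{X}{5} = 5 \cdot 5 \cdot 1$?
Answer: $2 \sqrt{4670} \approx 136.67$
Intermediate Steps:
$X = 125$ ($X = 5 \cdot 5 \cdot 5 \cdot 1 = 5 \cdot 25 \cdot 1 = 5 \cdot 25 = 125$)
$A{\left(o,f \right)} = 125 - f$
$\sqrt{A{\left(11,-87 \right)} + 18468} = \sqrt{\left(125 - -87\right) + 18468} = \sqrt{\left(125 + 87\right) + 18468} = \sqrt{212 + 18468} = \sqrt{18680} = 2 \sqrt{4670}$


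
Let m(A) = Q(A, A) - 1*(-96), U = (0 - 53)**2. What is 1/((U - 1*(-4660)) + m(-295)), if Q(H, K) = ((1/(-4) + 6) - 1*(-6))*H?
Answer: 4/16395 ≈ 0.00024398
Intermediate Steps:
U = 2809 (U = (-53)**2 = 2809)
Q(H, K) = 47*H/4 (Q(H, K) = ((-1/4 + 6) + 6)*H = (23/4 + 6)*H = 47*H/4)
m(A) = 96 + 47*A/4 (m(A) = 47*A/4 - 1*(-96) = 47*A/4 + 96 = 96 + 47*A/4)
1/((U - 1*(-4660)) + m(-295)) = 1/((2809 - 1*(-4660)) + (96 + (47/4)*(-295))) = 1/((2809 + 4660) + (96 - 13865/4)) = 1/(7469 - 13481/4) = 1/(16395/4) = 4/16395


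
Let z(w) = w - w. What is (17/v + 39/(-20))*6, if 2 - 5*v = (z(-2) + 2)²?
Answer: -2667/10 ≈ -266.70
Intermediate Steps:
z(w) = 0
v = -⅖ (v = ⅖ - (0 + 2)²/5 = ⅖ - ⅕*2² = ⅖ - ⅕*4 = ⅖ - ⅘ = -⅖ ≈ -0.40000)
(17/v + 39/(-20))*6 = (17/(-⅖) + 39/(-20))*6 = (17*(-5/2) + 39*(-1/20))*6 = (-85/2 - 39/20)*6 = -889/20*6 = -2667/10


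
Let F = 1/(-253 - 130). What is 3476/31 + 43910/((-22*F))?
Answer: 260709951/341 ≈ 7.6455e+5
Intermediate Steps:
F = -1/383 (F = 1/(-383) = -1/383 ≈ -0.0026110)
3476/31 + 43910/((-22*F)) = 3476/31 + 43910/((-22*(-1/383))) = 3476*(1/31) + 43910/(22/383) = 3476/31 + 43910*(383/22) = 3476/31 + 8408765/11 = 260709951/341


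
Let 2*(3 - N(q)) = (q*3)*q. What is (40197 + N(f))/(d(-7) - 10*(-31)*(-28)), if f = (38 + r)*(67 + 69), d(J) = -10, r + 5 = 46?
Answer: 86555052/4345 ≈ 19921.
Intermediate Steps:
r = 41 (r = -5 + 46 = 41)
f = 10744 (f = (38 + 41)*(67 + 69) = 79*136 = 10744)
N(q) = 3 - 3*q²/2 (N(q) = 3 - q*3*q/2 = 3 - 3*q*q/2 = 3 - 3*q²/2)
(40197 + N(f))/(d(-7) - 10*(-31)*(-28)) = (40197 + (3 - 3/2*10744²))/(-10 - 10*(-31)*(-28)) = (40197 + (3 - 3/2*115433536))/(-10 + 310*(-28)) = (40197 + (3 - 173150304))/(-10 - 8680) = (40197 - 173150301)/(-8690) = -173110104*(-1/8690) = 86555052/4345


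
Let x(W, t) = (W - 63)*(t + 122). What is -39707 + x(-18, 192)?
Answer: -65141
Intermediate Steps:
x(W, t) = (-63 + W)*(122 + t)
-39707 + x(-18, 192) = -39707 + (-7686 - 63*192 + 122*(-18) - 18*192) = -39707 + (-7686 - 12096 - 2196 - 3456) = -39707 - 25434 = -65141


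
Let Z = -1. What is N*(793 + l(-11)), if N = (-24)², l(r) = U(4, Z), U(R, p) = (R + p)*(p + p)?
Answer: 453312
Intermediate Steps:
U(R, p) = 2*p*(R + p) (U(R, p) = (R + p)*(2*p) = 2*p*(R + p))
l(r) = -6 (l(r) = 2*(-1)*(4 - 1) = 2*(-1)*3 = -6)
N = 576
N*(793 + l(-11)) = 576*(793 - 6) = 576*787 = 453312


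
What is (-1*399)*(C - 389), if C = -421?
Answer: 323190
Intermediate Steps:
(-1*399)*(C - 389) = (-1*399)*(-421 - 389) = -399*(-810) = 323190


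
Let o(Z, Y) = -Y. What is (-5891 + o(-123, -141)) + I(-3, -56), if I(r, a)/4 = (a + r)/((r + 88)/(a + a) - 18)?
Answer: -12054318/2101 ≈ -5737.4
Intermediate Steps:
I(r, a) = 4*(a + r)/(-18 + (88 + r)/(2*a)) (I(r, a) = 4*((a + r)/((r + 88)/(a + a) - 18)) = 4*((a + r)/((88 + r)/((2*a)) - 18)) = 4*((a + r)/((88 + r)*(1/(2*a)) - 18)) = 4*((a + r)/((88 + r)/(2*a) - 18)) = 4*((a + r)/(-18 + (88 + r)/(2*a))) = 4*(a + r)/(-18 + (88 + r)/(2*a)))
(-5891 + o(-123, -141)) + I(-3, -56) = (-5891 - 1*(-141)) + 8*(-56)*(-56 - 3)/(88 - 3 - 36*(-56)) = (-5891 + 141) + 8*(-56)*(-59)/(88 - 3 + 2016) = -5750 + 8*(-56)*(-59)/2101 = -5750 + 8*(-56)*(1/2101)*(-59) = -5750 + 26432/2101 = -12054318/2101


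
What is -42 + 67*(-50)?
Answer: -3392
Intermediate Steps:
-42 + 67*(-50) = -42 - 3350 = -3392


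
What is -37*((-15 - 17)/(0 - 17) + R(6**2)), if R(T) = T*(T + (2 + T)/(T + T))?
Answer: -828319/17 ≈ -48725.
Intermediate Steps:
R(T) = T*(T + (2 + T)/(2*T)) (R(T) = T*(T + (2 + T)/((2*T))) = T*(T + (2 + T)*(1/(2*T))) = T*(T + (2 + T)/(2*T)))
-37*((-15 - 17)/(0 - 17) + R(6**2)) = -37*((-15 - 17)/(0 - 17) + (1 + (6**2)**2 + (1/2)*6**2)) = -37*(-32/(-17) + (1 + 36**2 + (1/2)*36)) = -37*(-32*(-1/17) + (1 + 1296 + 18)) = -37*(32/17 + 1315) = -37*22387/17 = -828319/17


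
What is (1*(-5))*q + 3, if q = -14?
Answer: 73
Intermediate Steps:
(1*(-5))*q + 3 = (1*(-5))*(-14) + 3 = -5*(-14) + 3 = 70 + 3 = 73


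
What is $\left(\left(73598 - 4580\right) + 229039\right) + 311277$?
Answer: $609334$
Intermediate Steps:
$\left(\left(73598 - 4580\right) + 229039\right) + 311277 = \left(69018 + 229039\right) + 311277 = 298057 + 311277 = 609334$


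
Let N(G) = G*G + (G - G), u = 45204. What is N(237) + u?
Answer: 101373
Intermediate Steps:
N(G) = G² (N(G) = G² + 0 = G²)
N(237) + u = 237² + 45204 = 56169 + 45204 = 101373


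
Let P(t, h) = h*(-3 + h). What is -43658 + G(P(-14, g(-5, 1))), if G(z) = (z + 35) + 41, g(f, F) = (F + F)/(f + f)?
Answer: -1089534/25 ≈ -43581.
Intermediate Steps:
g(f, F) = F/f (g(f, F) = (2*F)/((2*f)) = (2*F)*(1/(2*f)) = F/f)
G(z) = 76 + z (G(z) = (35 + z) + 41 = 76 + z)
-43658 + G(P(-14, g(-5, 1))) = -43658 + (76 + (1/(-5))*(-3 + 1/(-5))) = -43658 + (76 + (1*(-⅕))*(-3 + 1*(-⅕))) = -43658 + (76 - (-3 - ⅕)/5) = -43658 + (76 - ⅕*(-16/5)) = -43658 + (76 + 16/25) = -43658 + 1916/25 = -1089534/25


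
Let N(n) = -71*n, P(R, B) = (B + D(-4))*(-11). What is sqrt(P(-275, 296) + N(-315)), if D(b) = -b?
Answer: sqrt(19065) ≈ 138.08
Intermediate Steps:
P(R, B) = -44 - 11*B (P(R, B) = (B - 1*(-4))*(-11) = (B + 4)*(-11) = (4 + B)*(-11) = -44 - 11*B)
sqrt(P(-275, 296) + N(-315)) = sqrt((-44 - 11*296) - 71*(-315)) = sqrt((-44 - 3256) + 22365) = sqrt(-3300 + 22365) = sqrt(19065)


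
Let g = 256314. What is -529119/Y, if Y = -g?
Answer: 176373/85438 ≈ 2.0643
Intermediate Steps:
Y = -256314 (Y = -1*256314 = -256314)
-529119/Y = -529119/(-256314) = -529119*(-1/256314) = 176373/85438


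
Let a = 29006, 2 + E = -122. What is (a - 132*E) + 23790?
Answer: 69164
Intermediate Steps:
E = -124 (E = -2 - 122 = -124)
(a - 132*E) + 23790 = (29006 - 132*(-124)) + 23790 = (29006 + 16368) + 23790 = 45374 + 23790 = 69164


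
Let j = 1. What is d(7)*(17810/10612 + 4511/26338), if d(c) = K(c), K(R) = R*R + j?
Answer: 248533900/2687489 ≈ 92.478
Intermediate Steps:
K(R) = 1 + R**2 (K(R) = R*R + 1 = R**2 + 1 = 1 + R**2)
d(c) = 1 + c**2
d(7)*(17810/10612 + 4511/26338) = (1 + 7**2)*(17810/10612 + 4511/26338) = (1 + 49)*(17810*(1/10612) + 4511*(1/26338)) = 50*(8905/5306 + 347/2026) = 50*(4970678/2687489) = 248533900/2687489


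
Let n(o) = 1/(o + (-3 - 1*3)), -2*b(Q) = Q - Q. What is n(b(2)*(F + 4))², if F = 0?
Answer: 1/36 ≈ 0.027778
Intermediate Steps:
b(Q) = 0 (b(Q) = -(Q - Q)/2 = -½*0 = 0)
n(o) = 1/(-6 + o) (n(o) = 1/(o + (-3 - 3)) = 1/(o - 6) = 1/(-6 + o))
n(b(2)*(F + 4))² = (1/(-6 + 0*(0 + 4)))² = (1/(-6 + 0*4))² = (1/(-6 + 0))² = (1/(-6))² = (-⅙)² = 1/36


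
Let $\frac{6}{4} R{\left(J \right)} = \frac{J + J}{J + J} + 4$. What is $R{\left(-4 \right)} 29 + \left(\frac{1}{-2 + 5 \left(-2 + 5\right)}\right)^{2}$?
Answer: $\frac{49013}{507} \approx 96.673$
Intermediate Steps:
$R{\left(J \right)} = \frac{10}{3}$ ($R{\left(J \right)} = \frac{2 \left(\frac{J + J}{J + J} + 4\right)}{3} = \frac{2 \left(\frac{2 J}{2 J} + 4\right)}{3} = \frac{2 \left(2 J \frac{1}{2 J} + 4\right)}{3} = \frac{2 \left(1 + 4\right)}{3} = \frac{2}{3} \cdot 5 = \frac{10}{3}$)
$R{\left(-4 \right)} 29 + \left(\frac{1}{-2 + 5 \left(-2 + 5\right)}\right)^{2} = \frac{10}{3} \cdot 29 + \left(\frac{1}{-2 + 5 \left(-2 + 5\right)}\right)^{2} = \frac{290}{3} + \left(\frac{1}{-2 + 5 \cdot 3}\right)^{2} = \frac{290}{3} + \left(\frac{1}{-2 + 15}\right)^{2} = \frac{290}{3} + \left(\frac{1}{13}\right)^{2} = \frac{290}{3} + \frac{1}{169} = \frac{49013}{507}$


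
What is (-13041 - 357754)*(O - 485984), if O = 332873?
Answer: 56772793245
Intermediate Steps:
(-13041 - 357754)*(O - 485984) = (-13041 - 357754)*(332873 - 485984) = -370795*(-153111) = 56772793245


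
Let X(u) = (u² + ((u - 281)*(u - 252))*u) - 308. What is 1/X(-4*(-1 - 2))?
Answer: 1/774556 ≈ 1.2911e-6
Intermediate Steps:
X(u) = -308 + u² + u*(-281 + u)*(-252 + u) (X(u) = (u² + ((-281 + u)*(-252 + u))*u) - 308 = (u² + u*(-281 + u)*(-252 + u)) - 308 = -308 + u² + u*(-281 + u)*(-252 + u))
1/X(-4*(-1 - 2)) = 1/(-308 + (-4*(-1 - 2))³ - 532*16*(-1 - 2)² + 70812*(-4*(-1 - 2))) = 1/(-308 + (-4*(-3))³ - 532*(-4*(-3))² + 70812*(-4*(-3))) = 1/(-308 + 12³ - 532*12² + 70812*12) = 1/(-308 + 1728 - 532*144 + 849744) = 1/(-308 + 1728 - 76608 + 849744) = 1/774556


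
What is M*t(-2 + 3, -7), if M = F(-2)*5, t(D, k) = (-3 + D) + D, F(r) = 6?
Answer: -30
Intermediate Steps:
t(D, k) = -3 + 2*D
M = 30 (M = 6*5 = 30)
M*t(-2 + 3, -7) = 30*(-3 + 2*(-2 + 3)) = 30*(-3 + 2*1) = 30*(-3 + 2) = 30*(-1) = -30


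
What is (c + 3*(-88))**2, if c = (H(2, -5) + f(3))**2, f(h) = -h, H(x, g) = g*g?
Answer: 48400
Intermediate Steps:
H(x, g) = g**2
c = 484 (c = ((-5)**2 - 1*3)**2 = (25 - 3)**2 = 22**2 = 484)
(c + 3*(-88))**2 = (484 + 3*(-88))**2 = (484 - 264)**2 = 220**2 = 48400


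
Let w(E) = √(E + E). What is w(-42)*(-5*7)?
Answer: -70*I*√21 ≈ -320.78*I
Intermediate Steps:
w(E) = √2*√E (w(E) = √(2*E) = √2*√E)
w(-42)*(-5*7) = (√2*√(-42))*(-5*7) = (√2*(I*√42))*(-35) = (2*I*√21)*(-35) = -70*I*√21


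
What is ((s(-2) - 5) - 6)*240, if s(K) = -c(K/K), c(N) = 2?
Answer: -3120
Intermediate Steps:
s(K) = -2 (s(K) = -1*2 = -2)
((s(-2) - 5) - 6)*240 = ((-2 - 5) - 6)*240 = (-7 - 6)*240 = -13*240 = -3120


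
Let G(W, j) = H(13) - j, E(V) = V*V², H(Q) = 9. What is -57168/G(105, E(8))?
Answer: 57168/503 ≈ 113.65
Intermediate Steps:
E(V) = V³
G(W, j) = 9 - j
-57168/G(105, E(8)) = -57168/(9 - 1*8³) = -57168/(9 - 1*512) = -57168/(9 - 512) = -57168/(-503) = -57168*(-1/503) = 57168/503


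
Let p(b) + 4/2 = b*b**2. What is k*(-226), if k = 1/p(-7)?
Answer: 226/345 ≈ 0.65507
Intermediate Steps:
p(b) = -2 + b**3 (p(b) = -2 + b*b**2 = -2 + b**3)
k = -1/345 (k = 1/(-2 + (-7)**3) = 1/(-2 - 343) = 1/(-345) = -1/345 ≈ -0.0028986)
k*(-226) = -1/345*(-226) = 226/345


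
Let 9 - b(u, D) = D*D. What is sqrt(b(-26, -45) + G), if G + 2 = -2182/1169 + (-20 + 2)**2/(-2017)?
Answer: 2*I*sqrt(2807618154757843)/2357873 ≈ 44.945*I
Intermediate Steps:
b(u, D) = 9 - D**2 (b(u, D) = 9 - D*D = 9 - D**2)
G = -9495596/2357873 (G = -2 + (-2182/1169 + (-20 + 2)**2/(-2017)) = -2 + (-2182*1/1169 + (-18)**2*(-1/2017)) = -2 + (-2182/1169 + 324*(-1/2017)) = -2 + (-2182/1169 - 324/2017) = -2 - 4779850/2357873 = -9495596/2357873 ≈ -4.0272)
sqrt(b(-26, -45) + G) = sqrt((9 - 1*(-45)**2) - 9495596/2357873) = sqrt((9 - 1*2025) - 9495596/2357873) = sqrt((9 - 2025) - 9495596/2357873) = sqrt(-2016 - 9495596/2357873) = sqrt(-4762967564/2357873) = 2*I*sqrt(2807618154757843)/2357873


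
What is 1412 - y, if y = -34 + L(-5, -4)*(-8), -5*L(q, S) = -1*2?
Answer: 7246/5 ≈ 1449.2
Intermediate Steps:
L(q, S) = ⅖ (L(q, S) = -(-1)*2/5 = -⅕*(-2) = ⅖)
y = -186/5 (y = -34 + (⅖)*(-8) = -34 - 16/5 = -186/5 ≈ -37.200)
1412 - y = 1412 - 1*(-186/5) = 1412 + 186/5 = 7246/5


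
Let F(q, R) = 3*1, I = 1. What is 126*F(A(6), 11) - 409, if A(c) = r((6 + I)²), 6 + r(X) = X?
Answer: -31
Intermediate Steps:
r(X) = -6 + X
A(c) = 43 (A(c) = -6 + (6 + 1)² = -6 + 7² = -6 + 49 = 43)
F(q, R) = 3
126*F(A(6), 11) - 409 = 126*3 - 409 = 378 - 409 = -31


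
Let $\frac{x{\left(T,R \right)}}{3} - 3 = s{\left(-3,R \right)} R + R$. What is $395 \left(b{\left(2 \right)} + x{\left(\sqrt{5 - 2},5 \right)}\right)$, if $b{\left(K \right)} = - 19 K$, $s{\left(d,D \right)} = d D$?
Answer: $-94405$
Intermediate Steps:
$s{\left(d,D \right)} = D d$
$x{\left(T,R \right)} = 9 - 9 R^{2} + 3 R$ ($x{\left(T,R \right)} = 9 + 3 \left(R \left(-3\right) R + R\right) = 9 + 3 \left(- 3 R R + R\right) = 9 + 3 \left(- 3 R^{2} + R\right) = 9 + 3 \left(R - 3 R^{2}\right) = 9 - \left(- 3 R + 9 R^{2}\right) = 9 - 9 R^{2} + 3 R$)
$395 \left(b{\left(2 \right)} + x{\left(\sqrt{5 - 2},5 \right)}\right) = 395 \left(\left(-19\right) 2 + \left(9 - 9 \cdot 5^{2} + 3 \cdot 5\right)\right) = 395 \left(-38 + \left(9 - 225 + 15\right)\right) = 395 \left(-38 - 201\right) = 395 \left(-239\right) = -94405$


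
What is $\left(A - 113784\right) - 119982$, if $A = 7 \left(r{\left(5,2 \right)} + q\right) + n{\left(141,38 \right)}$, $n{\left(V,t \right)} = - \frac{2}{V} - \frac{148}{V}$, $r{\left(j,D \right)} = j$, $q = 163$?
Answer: $- \frac{10931780}{47} \approx -2.3259 \cdot 10^{5}$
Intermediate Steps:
$n{\left(V,t \right)} = - \frac{150}{V}$
$A = \frac{55222}{47}$ ($A = 7 \left(5 + 163\right) - \frac{150}{141} = 7 \cdot 168 - \frac{50}{47} = 1176 - \frac{50}{47} = \frac{55222}{47} \approx 1174.9$)
$\left(A - 113784\right) - 119982 = \left(\frac{55222}{47} - 113784\right) - 119982 = - \frac{5292626}{47} - 119982 = - \frac{10931780}{47}$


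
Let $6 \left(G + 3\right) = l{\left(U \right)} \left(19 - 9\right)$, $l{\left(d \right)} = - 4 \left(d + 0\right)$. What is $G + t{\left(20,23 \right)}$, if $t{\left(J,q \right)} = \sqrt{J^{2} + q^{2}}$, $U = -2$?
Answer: $\frac{31}{3} + \sqrt{929} \approx 40.813$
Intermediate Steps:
$l{\left(d \right)} = - 4 d$
$G = \frac{31}{3}$ ($G = -3 + \frac{\left(-4\right) \left(-2\right) \left(19 - 9\right)}{6} = -3 + \frac{8 \cdot 10}{6} = -3 + \frac{1}{6} \cdot 80 = -3 + \frac{40}{3} = \frac{31}{3} \approx 10.333$)
$G + t{\left(20,23 \right)} = \frac{31}{3} + \sqrt{20^{2} + 23^{2}} = \frac{31}{3} + \sqrt{400 + 529} = \frac{31}{3} + \sqrt{929}$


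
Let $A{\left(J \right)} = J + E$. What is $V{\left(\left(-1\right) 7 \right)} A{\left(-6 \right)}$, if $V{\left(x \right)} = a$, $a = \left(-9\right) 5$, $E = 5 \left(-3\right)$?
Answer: $945$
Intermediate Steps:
$E = -15$
$a = -45$
$A{\left(J \right)} = -15 + J$ ($A{\left(J \right)} = J - 15 = -15 + J$)
$V{\left(x \right)} = -45$
$V{\left(\left(-1\right) 7 \right)} A{\left(-6 \right)} = - 45 \left(-15 - 6\right) = \left(-45\right) \left(-21\right) = 945$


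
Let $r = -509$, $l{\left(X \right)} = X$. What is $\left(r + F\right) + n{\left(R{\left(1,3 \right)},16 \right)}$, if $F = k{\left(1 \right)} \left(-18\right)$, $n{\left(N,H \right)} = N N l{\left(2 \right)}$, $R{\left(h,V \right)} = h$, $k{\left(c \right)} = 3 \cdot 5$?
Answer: $-777$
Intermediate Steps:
$k{\left(c \right)} = 15$
$n{\left(N,H \right)} = 2 N^{2}$ ($n{\left(N,H \right)} = N N 2 = N^{2} \cdot 2 = 2 N^{2}$)
$F = -270$ ($F = 15 \left(-18\right) = -270$)
$\left(r + F\right) + n{\left(R{\left(1,3 \right)},16 \right)} = \left(-509 - 270\right) + 2 \cdot 1^{2} = -779 + 2 \cdot 1 = -779 + 2 = -777$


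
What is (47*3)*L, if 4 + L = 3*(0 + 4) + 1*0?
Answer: 1128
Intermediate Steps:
L = 8 (L = -4 + (3*(0 + 4) + 1*0) = -4 + (3*4 + 0) = -4 + (12 + 0) = -4 + 12 = 8)
(47*3)*L = (47*3)*8 = 141*8 = 1128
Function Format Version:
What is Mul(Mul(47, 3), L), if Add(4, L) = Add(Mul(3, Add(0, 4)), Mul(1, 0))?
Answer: 1128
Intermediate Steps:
L = 8 (L = Add(-4, Add(Mul(3, Add(0, 4)), Mul(1, 0))) = Add(-4, Add(Mul(3, 4), 0)) = Add(-4, Add(12, 0)) = Add(-4, 12) = 8)
Mul(Mul(47, 3), L) = Mul(Mul(47, 3), 8) = Mul(141, 8) = 1128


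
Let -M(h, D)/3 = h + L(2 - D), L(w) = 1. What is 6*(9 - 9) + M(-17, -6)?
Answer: 48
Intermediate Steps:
M(h, D) = -3 - 3*h (M(h, D) = -3*(h + 1) = -3*(1 + h) = -3 - 3*h)
6*(9 - 9) + M(-17, -6) = 6*(9 - 9) + (-3 - 3*(-17)) = 6*0 + (-3 + 51) = 0 + 48 = 48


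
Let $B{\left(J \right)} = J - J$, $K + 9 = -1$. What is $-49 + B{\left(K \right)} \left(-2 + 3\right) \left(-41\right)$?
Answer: $-49$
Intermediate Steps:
$K = -10$ ($K = -9 - 1 = -10$)
$B{\left(J \right)} = 0$
$-49 + B{\left(K \right)} \left(-2 + 3\right) \left(-41\right) = -49 + 0 \left(-2 + 3\right) \left(-41\right) = -49 + 0 \cdot 1 \left(-41\right) = -49 + 0 \left(-41\right) = -49 + 0 = -49$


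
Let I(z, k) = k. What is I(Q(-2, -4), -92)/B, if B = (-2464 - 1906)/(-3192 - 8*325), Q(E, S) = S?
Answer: -11584/95 ≈ -121.94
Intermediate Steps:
B = 2185/2896 (B = -4370/(-3192 - 2600) = -4370/(-5792) = -4370*(-1/5792) = 2185/2896 ≈ 0.75449)
I(Q(-2, -4), -92)/B = -92/2185/2896 = -92*2896/2185 = -11584/95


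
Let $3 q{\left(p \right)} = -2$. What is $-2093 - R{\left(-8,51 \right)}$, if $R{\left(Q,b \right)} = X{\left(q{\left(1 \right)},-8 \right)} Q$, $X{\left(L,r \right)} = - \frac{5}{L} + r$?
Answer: $-2097$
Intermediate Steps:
$q{\left(p \right)} = - \frac{2}{3}$ ($q{\left(p \right)} = \frac{1}{3} \left(-2\right) = - \frac{2}{3}$)
$X{\left(L,r \right)} = r - \frac{5}{L}$
$R{\left(Q,b \right)} = - \frac{Q}{2}$ ($R{\left(Q,b \right)} = \left(-8 - \frac{5}{- \frac{2}{3}}\right) Q = \left(-8 - - \frac{15}{2}\right) Q = \left(-8 + \frac{15}{2}\right) Q = - \frac{Q}{2}$)
$-2093 - R{\left(-8,51 \right)} = -2093 - \left(- \frac{1}{2}\right) \left(-8\right) = -2093 - 4 = -2097$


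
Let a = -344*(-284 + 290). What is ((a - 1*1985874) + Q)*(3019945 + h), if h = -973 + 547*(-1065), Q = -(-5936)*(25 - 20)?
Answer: -4771133081586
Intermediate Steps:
Q = 29680 (Q = -(-5936)*5 = -742*(-40) = 29680)
h = -583528 (h = -973 - 582555 = -583528)
a = -2064 (a = -344*6 = -2064)
((a - 1*1985874) + Q)*(3019945 + h) = ((-2064 - 1*1985874) + 29680)*(3019945 - 583528) = ((-2064 - 1985874) + 29680)*2436417 = (-1987938 + 29680)*2436417 = -1958258*2436417 = -4771133081586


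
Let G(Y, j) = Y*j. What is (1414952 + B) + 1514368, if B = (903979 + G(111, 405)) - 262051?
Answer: 3616203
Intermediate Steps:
B = 686883 (B = (903979 + 111*405) - 262051 = (903979 + 44955) - 262051 = 948934 - 262051 = 686883)
(1414952 + B) + 1514368 = (1414952 + 686883) + 1514368 = 2101835 + 1514368 = 3616203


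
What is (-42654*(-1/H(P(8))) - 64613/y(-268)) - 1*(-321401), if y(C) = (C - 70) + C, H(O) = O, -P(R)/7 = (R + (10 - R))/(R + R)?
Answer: 6612390073/21210 ≈ 3.1176e+5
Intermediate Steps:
P(R) = -35/R (P(R) = -7*(R + (10 - R))/(R + R) = -70/(2*R) = -70*1/(2*R) = -35/R)
y(C) = -70 + 2*C (y(C) = (-70 + C) + C = -70 + 2*C)
(-42654*(-1/H(P(8))) - 64613/y(-268)) - 1*(-321401) = (-42654/((-(-35)/8)) - 64613/(-70 + 2*(-268))) - 1*(-321401) = (-42654/((-(-35)/8)) - 64613/(-70 - 536)) + 321401 = (-42654/((-1*(-35/8))) - 64613/(-606)) + 321401 = (-42654/35/8 - 64613*(-1/606)) + 321401 = (-42654*8/35 + 64613/606) + 321401 = (-341232/35 + 64613/606) + 321401 = -204525137/21210 + 321401 = 6612390073/21210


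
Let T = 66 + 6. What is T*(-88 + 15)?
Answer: -5256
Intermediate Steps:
T = 72
T*(-88 + 15) = 72*(-88 + 15) = 72*(-73) = -5256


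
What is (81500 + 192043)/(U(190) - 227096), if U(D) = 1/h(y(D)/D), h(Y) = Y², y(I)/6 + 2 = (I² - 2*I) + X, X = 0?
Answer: -3140815177453788/2607511665575711 ≈ -1.2045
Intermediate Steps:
y(I) = -12 - 12*I + 6*I² (y(I) = -12 + 6*((I² - 2*I) + 0) = -12 + 6*(I² - 2*I) = -12 + (-12*I + 6*I²) = -12 - 12*I + 6*I²)
U(D) = D²/(-12 - 12*D + 6*D²)² (U(D) = 1/(((-12 - 12*D + 6*D²)/D)²) = 1/((-12 - 12*D + 6*D²)²/D²) = D²/(-12 - 12*D + 6*D²)²)
(81500 + 192043)/(U(190) - 227096) = (81500 + 192043)/((1/36)*190²/(2 - 1*190² + 2*190)² - 227096) = 273543/((1/36)*36100/(2 - 1*36100 + 380)² - 227096) = 273543/((1/36)*36100/(2 - 36100 + 380)² - 227096) = 273543/((1/36)*36100/(-35718)² - 227096) = 273543/((1/36)*36100*(1/1275775524) - 227096) = 273543/(9025/11481979716 - 227096) = 273543/(-2607511665575711/11481979716) = 273543*(-11481979716/2607511665575711) = -3140815177453788/2607511665575711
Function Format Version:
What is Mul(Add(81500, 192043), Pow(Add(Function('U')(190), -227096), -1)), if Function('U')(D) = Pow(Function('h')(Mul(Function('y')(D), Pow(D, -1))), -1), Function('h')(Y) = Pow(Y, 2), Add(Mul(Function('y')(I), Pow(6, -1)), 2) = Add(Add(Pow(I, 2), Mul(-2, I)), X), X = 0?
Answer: Rational(-3140815177453788, 2607511665575711) ≈ -1.2045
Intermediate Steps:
Function('y')(I) = Add(-12, Mul(-12, I), Mul(6, Pow(I, 2))) (Function('y')(I) = Add(-12, Mul(6, Add(Add(Pow(I, 2), Mul(-2, I)), 0))) = Add(-12, Mul(6, Add(Pow(I, 2), Mul(-2, I)))) = Add(-12, Add(Mul(-12, I), Mul(6, Pow(I, 2)))) = Add(-12, Mul(-12, I), Mul(6, Pow(I, 2))))
Function('U')(D) = Mul(Pow(D, 2), Pow(Add(-12, Mul(-12, D), Mul(6, Pow(D, 2))), -2)) (Function('U')(D) = Pow(Pow(Mul(Add(-12, Mul(-12, D), Mul(6, Pow(D, 2))), Pow(D, -1)), 2), -1) = Pow(Pow(Mul(Pow(D, -1), Add(-12, Mul(-12, D), Mul(6, Pow(D, 2)))), 2), -1) = Pow(Mul(Pow(D, -2), Pow(Add(-12, Mul(-12, D), Mul(6, Pow(D, 2))), 2)), -1) = Mul(Pow(D, 2), Pow(Add(-12, Mul(-12, D), Mul(6, Pow(D, 2))), -2)))
Mul(Add(81500, 192043), Pow(Add(Function('U')(190), -227096), -1)) = Mul(Add(81500, 192043), Pow(Add(Mul(Rational(1, 36), Pow(190, 2), Pow(Add(2, Mul(-1, Pow(190, 2)), Mul(2, 190)), -2)), -227096), -1)) = Mul(273543, Pow(Add(Mul(Rational(1, 36), 36100, Pow(Add(2, Mul(-1, 36100), 380), -2)), -227096), -1)) = Mul(273543, Pow(Add(Mul(Rational(1, 36), 36100, Pow(Add(2, -36100, 380), -2)), -227096), -1)) = Mul(273543, Pow(Add(Mul(Rational(1, 36), 36100, Pow(-35718, -2)), -227096), -1)) = Mul(273543, Pow(Add(Mul(Rational(1, 36), 36100, Rational(1, 1275775524)), -227096), -1)) = Mul(273543, Pow(Add(Rational(9025, 11481979716), -227096), -1)) = Mul(273543, Pow(Rational(-2607511665575711, 11481979716), -1)) = Mul(273543, Rational(-11481979716, 2607511665575711)) = Rational(-3140815177453788, 2607511665575711)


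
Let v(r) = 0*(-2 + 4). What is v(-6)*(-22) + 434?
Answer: 434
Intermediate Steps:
v(r) = 0 (v(r) = 0*2 = 0)
v(-6)*(-22) + 434 = 0*(-22) + 434 = 0 + 434 = 434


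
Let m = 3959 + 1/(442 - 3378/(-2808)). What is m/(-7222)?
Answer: -35703143/65129566 ≈ -0.54819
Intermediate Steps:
m = 821172289/207419 (m = 3959 + 1/(442 - 3378*(-1/2808)) = 3959 + 1/(442 + 563/468) = 3959 + 1/(207419/468) = 3959 + 468/207419 = 821172289/207419 ≈ 3959.0)
m/(-7222) = (821172289/207419)/(-7222) = (821172289/207419)*(-1/7222) = -35703143/65129566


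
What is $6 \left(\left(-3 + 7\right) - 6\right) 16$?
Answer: $-192$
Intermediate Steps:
$6 \left(\left(-3 + 7\right) - 6\right) 16 = 6 \left(4 - 6\right) 16 = 6 \left(-2\right) 16 = \left(-12\right) 16 = -192$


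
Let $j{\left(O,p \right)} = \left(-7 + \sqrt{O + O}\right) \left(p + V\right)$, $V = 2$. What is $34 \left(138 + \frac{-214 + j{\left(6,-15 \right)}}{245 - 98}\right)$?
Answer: $\frac{228514}{49} - \frac{884 \sqrt{3}}{147} \approx 4653.1$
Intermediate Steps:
$j{\left(O,p \right)} = \left(-7 + \sqrt{2} \sqrt{O}\right) \left(2 + p\right)$ ($j{\left(O,p \right)} = \left(-7 + \sqrt{O + O}\right) \left(p + 2\right) = \left(-7 + \sqrt{2 O}\right) \left(2 + p\right) = \left(-7 + \sqrt{2} \sqrt{O}\right) \left(2 + p\right)$)
$34 \left(138 + \frac{-214 + j{\left(6,-15 \right)}}{245 - 98}\right) = 34 \left(138 + \frac{-214 - \left(-91 + 13 \sqrt{2} \sqrt{6}\right)}{245 - 98}\right) = 34 \left(138 + \frac{-214 + \left(-14 + 105 + 4 \sqrt{3} - 30 \sqrt{3}\right)}{147}\right) = 34 \left(138 + \left(-214 + \left(91 - 26 \sqrt{3}\right)\right) \frac{1}{147}\right) = 34 \left(138 + \left(-123 - 26 \sqrt{3}\right) \frac{1}{147}\right) = 34 \left(138 - \left(\frac{41}{49} + \frac{26 \sqrt{3}}{147}\right)\right) = 34 \left(\frac{6721}{49} - \frac{26 \sqrt{3}}{147}\right) = \frac{228514}{49} - \frac{884 \sqrt{3}}{147}$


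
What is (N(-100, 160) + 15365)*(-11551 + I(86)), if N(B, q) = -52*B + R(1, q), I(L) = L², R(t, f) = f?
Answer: -86112375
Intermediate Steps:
N(B, q) = q - 52*B (N(B, q) = -52*B + q = q - 52*B)
(N(-100, 160) + 15365)*(-11551 + I(86)) = ((160 - 52*(-100)) + 15365)*(-11551 + 86²) = ((160 + 5200) + 15365)*(-11551 + 7396) = (5360 + 15365)*(-4155) = 20725*(-4155) = -86112375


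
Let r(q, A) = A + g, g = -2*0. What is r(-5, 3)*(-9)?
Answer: -27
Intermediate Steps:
g = 0
r(q, A) = A (r(q, A) = A + 0 = A)
r(-5, 3)*(-9) = 3*(-9) = -27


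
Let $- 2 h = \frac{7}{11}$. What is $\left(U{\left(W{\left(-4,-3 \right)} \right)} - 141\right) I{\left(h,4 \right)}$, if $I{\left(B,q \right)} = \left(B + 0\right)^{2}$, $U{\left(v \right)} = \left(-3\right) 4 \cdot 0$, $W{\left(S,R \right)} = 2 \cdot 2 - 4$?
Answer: $- \frac{6909}{484} \approx -14.275$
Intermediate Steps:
$W{\left(S,R \right)} = 0$ ($W{\left(S,R \right)} = 4 - 4 = 0$)
$U{\left(v \right)} = 0$ ($U{\left(v \right)} = \left(-12\right) 0 = 0$)
$h = - \frac{7}{22}$ ($h = - \frac{7 \cdot \frac{1}{11}}{2} = \left(- \frac{1}{2}\right) \frac{7}{11} = - \frac{7}{22} \approx -0.31818$)
$I{\left(B,q \right)} = B^{2}$
$\left(U{\left(W{\left(-4,-3 \right)} \right)} - 141\right) I{\left(h,4 \right)} = \left(0 - 141\right) \left(- \frac{7}{22}\right)^{2} = \left(-141\right) \frac{49}{484} = - \frac{6909}{484}$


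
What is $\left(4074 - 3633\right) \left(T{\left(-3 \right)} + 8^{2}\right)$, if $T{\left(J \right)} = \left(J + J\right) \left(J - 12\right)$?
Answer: $67914$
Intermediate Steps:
$T{\left(J \right)} = 2 J \left(-12 + J\right)$
$\left(4074 - 3633\right) \left(T{\left(-3 \right)} + 8^{2}\right) = \left(4074 - 3633\right) \left(2 \left(-3\right) \left(-12 - 3\right) + 8^{2}\right) = 441 \left(2 \left(-3\right) \left(-15\right) + 64\right) = 441 \left(90 + 64\right) = 441 \cdot 154 = 67914$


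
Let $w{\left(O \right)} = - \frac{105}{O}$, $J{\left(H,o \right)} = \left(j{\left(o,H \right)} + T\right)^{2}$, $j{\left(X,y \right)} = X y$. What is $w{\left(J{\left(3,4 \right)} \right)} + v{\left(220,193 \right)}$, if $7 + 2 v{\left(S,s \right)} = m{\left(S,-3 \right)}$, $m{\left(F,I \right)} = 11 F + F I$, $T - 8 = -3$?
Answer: $\frac{506407}{578} \approx 876.14$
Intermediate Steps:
$T = 5$ ($T = 8 - 3 = 5$)
$v{\left(S,s \right)} = - \frac{7}{2} + 4 S$ ($v{\left(S,s \right)} = - \frac{7}{2} + \frac{S \left(11 - 3\right)}{2} = - \frac{7}{2} + \frac{S 8}{2} = - \frac{7}{2} + \frac{8 S}{2} = - \frac{7}{2} + 4 S$)
$J{\left(H,o \right)} = \left(5 + H o\right)^{2}$ ($J{\left(H,o \right)} = \left(o H + 5\right)^{2} = \left(H o + 5\right)^{2} = \left(5 + H o\right)^{2}$)
$w{\left(J{\left(3,4 \right)} \right)} + v{\left(220,193 \right)} = - \frac{105}{\left(5 + 3 \cdot 4\right)^{2}} + \left(- \frac{7}{2} + 4 \cdot 220\right) = - \frac{105}{\left(5 + 12\right)^{2}} + \left(- \frac{7}{2} + 880\right) = - \frac{105}{17^{2}} + \frac{1753}{2} = - \frac{105}{289} + \frac{1753}{2} = \frac{506407}{578}$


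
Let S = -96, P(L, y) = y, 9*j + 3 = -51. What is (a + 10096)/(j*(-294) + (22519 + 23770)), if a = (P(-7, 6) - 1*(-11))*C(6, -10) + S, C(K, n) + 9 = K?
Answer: 9949/48053 ≈ 0.20704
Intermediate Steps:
j = -6 (j = -⅓ + (⅑)*(-51) = -⅓ - 17/3 = -6)
C(K, n) = -9 + K
a = -147 (a = (6 - 1*(-11))*(-9 + 6) - 96 = (6 + 11)*(-3) - 96 = 17*(-3) - 96 = -51 - 96 = -147)
(a + 10096)/(j*(-294) + (22519 + 23770)) = (-147 + 10096)/(-6*(-294) + (22519 + 23770)) = 9949/(1764 + 46289) = 9949/48053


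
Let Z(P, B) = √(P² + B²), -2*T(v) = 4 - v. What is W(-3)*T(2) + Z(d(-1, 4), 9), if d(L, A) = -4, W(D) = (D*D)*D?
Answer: 27 + √97 ≈ 36.849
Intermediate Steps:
W(D) = D³ (W(D) = D²*D = D³)
T(v) = -2 + v/2 (T(v) = -(4 - v)/2 = -2 + v/2)
Z(P, B) = √(B² + P²)
W(-3)*T(2) + Z(d(-1, 4), 9) = (-3)³*(-2 + (½)*2) + √(9² + (-4)²) = -27*(-2 + 1) + √(81 + 16) = -27*(-1) + √97 = 27 + √97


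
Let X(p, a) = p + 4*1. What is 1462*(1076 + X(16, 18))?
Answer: 1602352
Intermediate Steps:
X(p, a) = 4 + p (X(p, a) = p + 4 = 4 + p)
1462*(1076 + X(16, 18)) = 1462*(1076 + (4 + 16)) = 1462*(1076 + 20) = 1462*1096 = 1602352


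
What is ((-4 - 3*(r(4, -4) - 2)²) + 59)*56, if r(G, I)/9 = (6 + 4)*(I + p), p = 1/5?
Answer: -19877368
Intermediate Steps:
p = ⅕ ≈ 0.20000
r(G, I) = 18 + 90*I (r(G, I) = 9*((6 + 4)*(I + ⅕)) = 9*(10*(⅕ + I)) = 9*(2 + 10*I) = 18 + 90*I)
((-4 - 3*(r(4, -4) - 2)²) + 59)*56 = ((-4 - 3*((18 + 90*(-4)) - 2)²) + 59)*56 = ((-4 - 3*((18 - 360) - 2)²) + 59)*56 = ((-4 - 3*(-342 - 2)²) + 59)*56 = ((-4 - 3*(-344)²) + 59)*56 = ((-4 - 3*118336) + 59)*56 = ((-4 - 355008) + 59)*56 = (-355012 + 59)*56 = -354953*56 = -19877368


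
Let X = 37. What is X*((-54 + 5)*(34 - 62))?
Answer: 50764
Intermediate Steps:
X*((-54 + 5)*(34 - 62)) = 37*((-54 + 5)*(34 - 62)) = 37*(-49*(-28)) = 37*1372 = 50764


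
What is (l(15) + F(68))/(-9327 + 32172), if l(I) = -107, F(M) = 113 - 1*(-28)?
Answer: 34/22845 ≈ 0.0014883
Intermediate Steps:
F(M) = 141 (F(M) = 113 + 28 = 141)
(l(15) + F(68))/(-9327 + 32172) = (-107 + 141)/(-9327 + 32172) = 34/22845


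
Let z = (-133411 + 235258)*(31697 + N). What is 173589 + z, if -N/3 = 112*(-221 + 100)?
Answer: 7369109580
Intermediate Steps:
N = 40656 (N = -336*(-221 + 100) = -336*(-121) = -3*(-13552) = 40656)
z = 7368935991 (z = (-133411 + 235258)*(31697 + 40656) = 101847*72353 = 7368935991)
173589 + z = 173589 + 7368935991 = 7369109580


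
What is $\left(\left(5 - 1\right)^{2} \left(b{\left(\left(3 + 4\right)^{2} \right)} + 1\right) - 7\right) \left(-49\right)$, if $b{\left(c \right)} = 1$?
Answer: $-1225$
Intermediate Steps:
$\left(\left(5 - 1\right)^{2} \left(b{\left(\left(3 + 4\right)^{2} \right)} + 1\right) - 7\right) \left(-49\right) = \left(\left(5 - 1\right)^{2} \left(1 + 1\right) - 7\right) \left(-49\right) = \left(4^{2} \cdot 2 - 7\right) \left(-49\right) = \left(16 \cdot 2 - 7\right) \left(-49\right) = \left(32 - 7\right) \left(-49\right) = 25 \left(-49\right) = -1225$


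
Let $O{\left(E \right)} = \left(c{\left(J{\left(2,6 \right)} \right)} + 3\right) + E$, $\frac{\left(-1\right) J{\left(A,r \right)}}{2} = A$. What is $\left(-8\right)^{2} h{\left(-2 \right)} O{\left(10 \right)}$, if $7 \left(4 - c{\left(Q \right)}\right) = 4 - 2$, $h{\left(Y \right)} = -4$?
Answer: $- \frac{29952}{7} \approx -4278.9$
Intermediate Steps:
$J{\left(A,r \right)} = - 2 A$
$c{\left(Q \right)} = \frac{26}{7}$ ($c{\left(Q \right)} = 4 - \frac{4 - 2}{7} = 4 - \frac{2}{7} = \frac{26}{7}$)
$O{\left(E \right)} = \frac{47}{7} + E$ ($O{\left(E \right)} = \left(\frac{26}{7} + 3\right) + E = \frac{47}{7} + E$)
$\left(-8\right)^{2} h{\left(-2 \right)} O{\left(10 \right)} = \left(-8\right)^{2} \left(-4\right) \left(\frac{47}{7} + 10\right) = 64 \left(-4\right) \frac{117}{7} = \left(-256\right) \frac{117}{7} = - \frac{29952}{7}$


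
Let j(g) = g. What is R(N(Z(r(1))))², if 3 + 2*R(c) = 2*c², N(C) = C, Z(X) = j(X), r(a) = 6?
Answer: 4761/4 ≈ 1190.3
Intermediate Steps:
Z(X) = X
R(c) = -3/2 + c² (R(c) = -3/2 + (2*c²)/2 = -3/2 + c²)
R(N(Z(r(1))))² = (-3/2 + 6²)² = (-3/2 + 36)² = (69/2)² = 4761/4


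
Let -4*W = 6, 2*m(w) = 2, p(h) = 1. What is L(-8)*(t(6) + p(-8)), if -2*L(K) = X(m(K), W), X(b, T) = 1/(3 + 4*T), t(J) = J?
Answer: 7/6 ≈ 1.1667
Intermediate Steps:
m(w) = 1 (m(w) = (½)*2 = 1)
W = -3/2 (W = -¼*6 = -3/2 ≈ -1.5000)
L(K) = ⅙ (L(K) = -1/(2*(3 + 4*(-3/2))) = -1/(2*(3 - 6)) = -½/(-3) = -½*(-⅓) = ⅙)
L(-8)*(t(6) + p(-8)) = (6 + 1)/6 = (⅙)*7 = 7/6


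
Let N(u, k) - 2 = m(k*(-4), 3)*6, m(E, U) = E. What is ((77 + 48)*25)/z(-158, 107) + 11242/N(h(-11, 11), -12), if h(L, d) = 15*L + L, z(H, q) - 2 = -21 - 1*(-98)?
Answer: 897184/11455 ≈ 78.323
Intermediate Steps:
z(H, q) = 79 (z(H, q) = 2 + (-21 - 1*(-98)) = 2 + (-21 + 98) = 2 + 77 = 79)
h(L, d) = 16*L
N(u, k) = 2 - 24*k (N(u, k) = 2 + (k*(-4))*6 = 2 - 4*k*6 = 2 - 24*k)
((77 + 48)*25)/z(-158, 107) + 11242/N(h(-11, 11), -12) = ((77 + 48)*25)/79 + 11242/(2 - 24*(-12)) = (125*25)*(1/79) + 11242/(2 + 288) = 3125*(1/79) + 11242/290 = 3125/79 + 11242*(1/290) = 3125/79 + 5621/145 = 897184/11455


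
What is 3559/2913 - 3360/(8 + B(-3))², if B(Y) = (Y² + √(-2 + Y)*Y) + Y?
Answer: (-9250271*I + 298956*√5)/(2913*(84*√5 + 151*I)) ≈ -7.5136 - 10.866*I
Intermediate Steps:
B(Y) = Y + Y² + Y*√(-2 + Y) (B(Y) = (Y² + Y*√(-2 + Y)) + Y = Y + Y² + Y*√(-2 + Y))
3559/2913 - 3360/(8 + B(-3))² = 3559/2913 - 3360/(8 - 3*(1 - 3 + √(-2 - 3)))² = 3559*(1/2913) - 3360/(8 - 3*(1 - 3 + √(-5)))² = 3559/2913 - 3360/(8 - 3*(1 - 3 + I*√5))² = 3559/2913 - 3360/(8 - 3*(-2 + I*√5))² = 3559/2913 - 3360/(8 + (6 - 3*I*√5))² = 3559/2913 - 3360/(14 - 3*I*√5)²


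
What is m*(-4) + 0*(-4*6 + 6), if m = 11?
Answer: -44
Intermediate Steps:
m*(-4) + 0*(-4*6 + 6) = 11*(-4) + 0*(-4*6 + 6) = -44 + 0*(-24 + 6) = -44 + 0*(-18) = -44 + 0 = -44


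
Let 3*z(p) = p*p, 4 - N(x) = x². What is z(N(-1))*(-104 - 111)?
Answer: -645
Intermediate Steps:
N(x) = 4 - x²
z(p) = p²/3 (z(p) = (p*p)/3 = p²/3)
z(N(-1))*(-104 - 111) = ((4 - 1*(-1)²)²/3)*(-104 - 111) = ((4 - 1*1)²/3)*(-215) = ((4 - 1)²/3)*(-215) = ((⅓)*3²)*(-215) = ((⅓)*9)*(-215) = 3*(-215) = -645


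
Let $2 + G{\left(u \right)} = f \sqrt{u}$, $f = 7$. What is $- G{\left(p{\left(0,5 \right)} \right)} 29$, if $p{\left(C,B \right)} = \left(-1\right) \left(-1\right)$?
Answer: $-145$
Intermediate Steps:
$p{\left(C,B \right)} = 1$
$G{\left(u \right)} = -2 + 7 \sqrt{u}$
$- G{\left(p{\left(0,5 \right)} \right)} 29 = - (-2 + 7 \sqrt{1}) 29 = - (-2 + 7 \cdot 1) 29 = - (-2 + 7) 29 = \left(-1\right) 5 \cdot 29 = \left(-5\right) 29 = -145$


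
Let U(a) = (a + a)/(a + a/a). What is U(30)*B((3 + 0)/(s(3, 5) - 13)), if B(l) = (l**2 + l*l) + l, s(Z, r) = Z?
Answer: -36/155 ≈ -0.23226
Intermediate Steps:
B(l) = l + 2*l**2 (B(l) = (l**2 + l**2) + l = 2*l**2 + l = l + 2*l**2)
U(a) = 2*a/(1 + a) (U(a) = (2*a)/(a + 1) = (2*a)/(1 + a) = 2*a/(1 + a))
U(30)*B((3 + 0)/(s(3, 5) - 13)) = (2*30/(1 + 30))*(((3 + 0)/(3 - 13))*(1 + 2*((3 + 0)/(3 - 13)))) = (2*30/31)*((3/(-10))*(1 + 2*(3/(-10)))) = (2*30*(1/31))*((3*(-1/10))*(1 + 2*(3*(-1/10)))) = 60*(-3*(1 + 2*(-3/10))/10)/31 = 60*(-3*(1 - 3/5)/10)/31 = 60*(-3/10*2/5)/31 = (60/31)*(-3/25) = -36/155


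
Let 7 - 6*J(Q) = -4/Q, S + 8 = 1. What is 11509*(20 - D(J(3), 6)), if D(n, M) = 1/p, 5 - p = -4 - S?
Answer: 448851/2 ≈ 2.2443e+5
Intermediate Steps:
S = -7 (S = -8 + 1 = -7)
J(Q) = 7/6 + 2/(3*Q) (J(Q) = 7/6 - (-2)/(3*Q) = 7/6 + 2/(3*Q))
p = 2 (p = 5 - (-4 - 1*(-7)) = 5 - (-4 + 7) = 5 - 1*3 = 5 - 3 = 2)
D(n, M) = ½ (D(n, M) = 1/2 = ½)
11509*(20 - D(J(3), 6)) = 11509*(20 - 1*½) = 11509*(20 - ½) = 11509*(39/2) = 448851/2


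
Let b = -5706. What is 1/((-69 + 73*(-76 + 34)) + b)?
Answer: -1/8841 ≈ -0.00011311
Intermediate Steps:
1/((-69 + 73*(-76 + 34)) + b) = 1/((-69 + 73*(-76 + 34)) - 5706) = 1/((-69 + 73*(-42)) - 5706) = 1/((-69 - 3066) - 5706) = 1/(-3135 - 5706) = 1/(-8841) = -1/8841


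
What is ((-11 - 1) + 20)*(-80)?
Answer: -640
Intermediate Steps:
((-11 - 1) + 20)*(-80) = (-12 + 20)*(-80) = 8*(-80) = -640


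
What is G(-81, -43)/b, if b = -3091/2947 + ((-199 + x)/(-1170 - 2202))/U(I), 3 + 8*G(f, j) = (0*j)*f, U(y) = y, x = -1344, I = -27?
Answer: 201230001/571928450 ≈ 0.35184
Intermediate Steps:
G(f, j) = -3/8 (G(f, j) = -3/8 + ((0*j)*f)/8 = -3/8 + (0*f)/8 = -3/8 + (1/8)*0 = -3/8 + 0 = -3/8)
b = -285964225/268306668 (b = -3091/2947 + ((-199 - 1344)/(-1170 - 2202))/(-27) = -3091*1/2947 - 1543/(-3372)*(-1/27) = -3091/2947 - 1543*(-1/3372)*(-1/27) = -3091/2947 + (1543/3372)*(-1/27) = -3091/2947 - 1543/91044 = -285964225/268306668 ≈ -1.0658)
G(-81, -43)/b = -3/(8*(-285964225/268306668)) = -3/8*(-268306668/285964225) = 201230001/571928450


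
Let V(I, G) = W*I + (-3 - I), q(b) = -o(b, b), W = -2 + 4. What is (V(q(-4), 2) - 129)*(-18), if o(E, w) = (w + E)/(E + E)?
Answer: 2394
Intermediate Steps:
o(E, w) = (E + w)/(2*E) (o(E, w) = (E + w)/((2*E)) = (E + w)*(1/(2*E)) = (E + w)/(2*E))
W = 2
q(b) = -1 (q(b) = -(b + b)/(2*b) = -2*b/(2*b) = -1*1 = -1)
V(I, G) = -3 + I (V(I, G) = 2*I + (-3 - I) = -3 + I)
(V(q(-4), 2) - 129)*(-18) = ((-3 - 1) - 129)*(-18) = (-4 - 129)*(-18) = -133*(-18) = 2394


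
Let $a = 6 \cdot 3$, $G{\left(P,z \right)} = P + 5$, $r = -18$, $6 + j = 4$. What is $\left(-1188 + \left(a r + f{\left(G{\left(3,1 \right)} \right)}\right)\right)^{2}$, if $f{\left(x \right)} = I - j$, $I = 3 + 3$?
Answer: $2262016$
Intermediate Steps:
$j = -2$ ($j = -6 + 4 = -2$)
$I = 6$
$G{\left(P,z \right)} = 5 + P$
$a = 18$
$f{\left(x \right)} = 8$ ($f{\left(x \right)} = 6 - -2 = 6 + 2 = 8$)
$\left(-1188 + \left(a r + f{\left(G{\left(3,1 \right)} \right)}\right)\right)^{2} = \left(-1188 + \left(18 \left(-18\right) + 8\right)\right)^{2} = \left(-1188 + \left(-324 + 8\right)\right)^{2} = \left(-1188 - 316\right)^{2} = \left(-1504\right)^{2} = 2262016$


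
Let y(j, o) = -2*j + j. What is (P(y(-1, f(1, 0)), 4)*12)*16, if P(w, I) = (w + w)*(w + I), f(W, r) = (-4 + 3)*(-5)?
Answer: 1920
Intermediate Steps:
f(W, r) = 5 (f(W, r) = -1*(-5) = 5)
y(j, o) = -j
P(w, I) = 2*w*(I + w) (P(w, I) = (2*w)*(I + w) = 2*w*(I + w))
(P(y(-1, f(1, 0)), 4)*12)*16 = ((2*(-1*(-1))*(4 - 1*(-1)))*12)*16 = ((2*1*(4 + 1))*12)*16 = ((2*1*5)*12)*16 = (10*12)*16 = 120*16 = 1920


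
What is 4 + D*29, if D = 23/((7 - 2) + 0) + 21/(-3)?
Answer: -328/5 ≈ -65.600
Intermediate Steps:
D = -12/5 (D = 23/(5 + 0) + 21*(-⅓) = 23/5 - 7 = -12/5 ≈ -2.4000)
4 + D*29 = 4 - 12/5*29 = 4 - 348/5 = -328/5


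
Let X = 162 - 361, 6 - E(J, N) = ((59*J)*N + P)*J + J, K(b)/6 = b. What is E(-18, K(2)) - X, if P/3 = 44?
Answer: -226793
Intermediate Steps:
P = 132 (P = 3*44 = 132)
K(b) = 6*b
E(J, N) = 6 - J - J*(132 + 59*J*N) (E(J, N) = 6 - (((59*J)*N + 132)*J + J) = 6 - ((59*J*N + 132)*J + J) = 6 - ((132 + 59*J*N)*J + J) = 6 - (J*(132 + 59*J*N) + J) = 6 - (J + J*(132 + 59*J*N)) = 6 + (-J - J*(132 + 59*J*N)) = 6 - J - J*(132 + 59*J*N))
X = -199
E(-18, K(2)) - X = (6 - 133*(-18) - 59*6*2*(-18)**2) - 1*(-199) = (6 + 2394 - 59*12*324) + 199 = (6 + 2394 - 229392) + 199 = -226992 + 199 = -226793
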